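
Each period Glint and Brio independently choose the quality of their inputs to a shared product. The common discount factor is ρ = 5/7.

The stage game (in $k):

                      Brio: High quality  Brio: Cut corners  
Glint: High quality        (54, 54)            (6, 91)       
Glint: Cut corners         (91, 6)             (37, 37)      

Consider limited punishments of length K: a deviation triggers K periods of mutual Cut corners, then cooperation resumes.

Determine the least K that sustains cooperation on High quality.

No profitable deviation requires (54−37)(ρ+…+ρ^K) ≥ 91−54, i.e. ρ+…+ρ^K ≥ 37/17 ≈ 2.1765.
With ρ = 5/7, the partial sums are K=1: 0.7143, K=2: 1.2245, …, K=5: 2.0352, K=6: 2.1680, K=7: 2.2628.
K = 7 is the first length at which the sum reaches 2.1765.

7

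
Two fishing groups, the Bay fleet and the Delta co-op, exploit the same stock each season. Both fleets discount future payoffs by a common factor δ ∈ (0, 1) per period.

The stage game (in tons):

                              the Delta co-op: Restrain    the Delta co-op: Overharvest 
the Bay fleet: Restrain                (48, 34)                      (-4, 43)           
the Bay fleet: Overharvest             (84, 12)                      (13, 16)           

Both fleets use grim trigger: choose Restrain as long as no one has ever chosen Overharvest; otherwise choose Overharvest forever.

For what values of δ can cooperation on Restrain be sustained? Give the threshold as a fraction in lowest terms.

For the Bay fleet: deviation gain 84−48 = 36, per-period punishment loss 48−13 = 35. IC gives δ ≥ 36/71.
For the Delta co-op: gain 9, loss 18 per period, so δ ≥ 9/27 = 1/3.
The tighter constraint is the Bay fleet's, so cooperation needs δ ≥ 36/71.

36/71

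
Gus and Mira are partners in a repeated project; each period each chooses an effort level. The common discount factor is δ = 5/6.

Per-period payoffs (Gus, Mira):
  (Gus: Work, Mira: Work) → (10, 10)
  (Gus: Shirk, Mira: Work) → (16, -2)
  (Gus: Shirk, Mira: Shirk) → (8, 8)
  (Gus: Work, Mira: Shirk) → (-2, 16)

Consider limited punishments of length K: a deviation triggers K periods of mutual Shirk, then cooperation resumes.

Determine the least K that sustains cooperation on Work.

No profitable deviation requires (10−8)(δ+…+δ^K) ≥ 16−10, i.e. δ+…+δ^K ≥ 3 ≈ 3.0000.
With δ = 5/6, the partial sums are K=1: 0.8333, K=2: 1.5278, K=3: 2.1065, K=4: 2.5887, K=5: 2.9906, K=6: 3.3255.
K = 6 is the first length at which the sum reaches 3.0000.

6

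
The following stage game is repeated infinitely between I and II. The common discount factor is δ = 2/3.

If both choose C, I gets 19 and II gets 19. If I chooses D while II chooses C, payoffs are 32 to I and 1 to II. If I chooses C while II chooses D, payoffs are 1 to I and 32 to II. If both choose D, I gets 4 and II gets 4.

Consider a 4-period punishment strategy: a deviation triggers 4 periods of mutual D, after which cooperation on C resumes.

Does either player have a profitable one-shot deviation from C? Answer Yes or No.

IC: δ+…+δ^4 ≥ (32−19)/(19−4) = 13/15.
At δ = 2/3: partial sum = 1.6049 ≥ 0.8667. Cooperation sustainable.

No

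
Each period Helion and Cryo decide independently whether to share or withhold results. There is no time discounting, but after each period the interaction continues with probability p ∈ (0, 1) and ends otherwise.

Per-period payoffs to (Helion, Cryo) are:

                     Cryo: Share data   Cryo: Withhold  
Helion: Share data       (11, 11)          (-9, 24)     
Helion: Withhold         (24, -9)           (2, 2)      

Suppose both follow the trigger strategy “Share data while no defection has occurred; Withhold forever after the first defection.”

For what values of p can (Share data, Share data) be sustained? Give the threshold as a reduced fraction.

13/22

Expected cooperation value is 11 + p·11 + p²·11 + … = 11/(1−p); deviation gives 24 + p·2/(1−p).
11 ≥ 24(1−p) + 2p ⇒ 22p ≥ 13 ⇒ p ≥ 13/22.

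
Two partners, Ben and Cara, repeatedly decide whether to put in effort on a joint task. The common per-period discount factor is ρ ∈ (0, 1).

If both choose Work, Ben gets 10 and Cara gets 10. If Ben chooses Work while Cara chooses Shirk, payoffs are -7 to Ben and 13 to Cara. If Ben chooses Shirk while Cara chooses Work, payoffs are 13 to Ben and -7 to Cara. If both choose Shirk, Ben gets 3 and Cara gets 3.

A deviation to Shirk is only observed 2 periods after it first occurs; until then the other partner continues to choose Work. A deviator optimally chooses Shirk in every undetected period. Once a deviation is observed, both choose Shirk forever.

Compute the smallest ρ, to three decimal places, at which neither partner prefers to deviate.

0.548

The best deviation is to choose Shirk for all 2 undetected periods, earning 13 each, then 3 forever once detected.
Deviation value: 13(1−ρ^2)/(1−ρ) + 3ρ^2/(1−ρ); cooperation value: 10/(1−ρ).
IC: 10 ≥ 13(1−ρ^2) + 3ρ^2 = 13 − 10ρ^2.
So ρ^2 ≥ 3/10, giving ρ ≥ (3/10)^(1/2) ≈ 0.548.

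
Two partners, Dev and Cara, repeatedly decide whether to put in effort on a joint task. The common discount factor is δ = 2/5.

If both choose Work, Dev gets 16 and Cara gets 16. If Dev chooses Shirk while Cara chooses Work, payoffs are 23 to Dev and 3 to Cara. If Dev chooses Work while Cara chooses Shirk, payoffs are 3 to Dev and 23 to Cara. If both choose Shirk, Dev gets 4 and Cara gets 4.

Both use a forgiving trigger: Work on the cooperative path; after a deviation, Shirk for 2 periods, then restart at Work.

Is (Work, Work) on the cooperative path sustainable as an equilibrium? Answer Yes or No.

Comparing payoff streams over the 3 periods until play realigns: cooperate → 16(1+δ+…+δ^2); deviate → 23 + 4(δ+…+δ^2).
Cooperation is sustained iff (16−4)(δ+…+δ^2) ≥ 23−16.
δ+…+δ^2 = 2/5·(1−(2/5)^2)/(1−2/5) = 0.5600, and (23−16)/(16−4) = 0.5833.
0.5600 < 0.5833, so cooperation is not sustainable.

No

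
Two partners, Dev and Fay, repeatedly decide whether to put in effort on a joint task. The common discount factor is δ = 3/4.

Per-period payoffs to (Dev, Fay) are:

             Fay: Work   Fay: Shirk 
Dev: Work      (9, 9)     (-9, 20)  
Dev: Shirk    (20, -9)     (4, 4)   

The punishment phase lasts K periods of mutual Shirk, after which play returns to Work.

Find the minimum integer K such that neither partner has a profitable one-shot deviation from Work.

5

No profitable deviation requires (9−4)(δ+…+δ^K) ≥ 20−9, i.e. δ+…+δ^K ≥ 11/5 ≈ 2.2000.
With δ = 3/4, the partial sums are K=1: 0.7500, K=2: 1.3125, K=3: 1.7344, K=4: 2.0508, K=5: 2.2881.
K = 5 is the first length at which the sum reaches 2.2000.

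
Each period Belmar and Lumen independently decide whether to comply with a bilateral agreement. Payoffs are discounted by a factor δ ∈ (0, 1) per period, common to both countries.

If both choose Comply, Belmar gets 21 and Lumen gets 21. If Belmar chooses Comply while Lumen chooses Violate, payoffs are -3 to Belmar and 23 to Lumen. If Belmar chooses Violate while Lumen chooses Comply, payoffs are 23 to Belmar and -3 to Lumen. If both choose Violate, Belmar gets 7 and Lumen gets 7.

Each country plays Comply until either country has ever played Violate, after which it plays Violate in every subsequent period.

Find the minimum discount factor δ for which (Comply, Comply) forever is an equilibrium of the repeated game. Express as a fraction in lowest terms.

21/(1−δ) ≥ 23 + 7δ/(1−δ)
21 ≥ 23 − 16δ
δ ≥ 2/16 = 1/8.

1/8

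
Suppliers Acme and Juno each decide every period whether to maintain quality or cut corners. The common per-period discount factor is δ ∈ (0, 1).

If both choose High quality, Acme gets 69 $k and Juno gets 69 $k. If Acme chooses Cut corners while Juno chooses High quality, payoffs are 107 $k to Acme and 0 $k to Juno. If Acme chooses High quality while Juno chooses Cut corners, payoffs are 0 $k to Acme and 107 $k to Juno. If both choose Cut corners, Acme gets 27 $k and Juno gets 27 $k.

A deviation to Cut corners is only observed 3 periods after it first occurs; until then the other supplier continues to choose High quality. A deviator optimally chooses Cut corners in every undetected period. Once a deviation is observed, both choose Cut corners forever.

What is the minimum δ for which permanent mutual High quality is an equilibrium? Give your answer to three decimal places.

Deviating for the 3 undetected periods gains 107−69 = 38 per period over cooperation, then loses 69−27 = 42 per period forever once punishment starts.
Gain: 38(1 + δ + … + δ^2); loss: 42·δ^3/(1−δ).
No profitable deviation ⇔ 38(1−δ^3) ≤ 42·δ^3, i.e. δ^3 ≥ 38/(38+42) = 19/40.
Hence δ ≥ (19/40)^(1/3) ≈ 0.780.

0.780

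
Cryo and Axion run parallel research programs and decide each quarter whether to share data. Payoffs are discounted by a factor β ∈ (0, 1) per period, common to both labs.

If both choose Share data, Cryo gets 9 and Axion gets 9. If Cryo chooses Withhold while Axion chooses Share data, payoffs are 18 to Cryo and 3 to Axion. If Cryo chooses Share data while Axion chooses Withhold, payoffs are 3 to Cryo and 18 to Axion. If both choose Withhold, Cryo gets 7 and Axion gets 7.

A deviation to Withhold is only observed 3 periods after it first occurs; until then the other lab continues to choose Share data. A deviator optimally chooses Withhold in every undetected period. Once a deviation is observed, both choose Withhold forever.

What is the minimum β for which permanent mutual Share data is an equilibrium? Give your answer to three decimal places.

The best deviation is to choose Withhold for all 3 undetected periods, earning 18 each, then 7 forever once detected.
Deviation value: 18(1−β^3)/(1−β) + 7β^3/(1−β); cooperation value: 9/(1−β).
IC: 9 ≥ 18(1−β^3) + 7β^3 = 18 − 11β^3.
So β^3 ≥ 9/11, giving β ≥ (9/11)^(1/3) ≈ 0.935.

0.935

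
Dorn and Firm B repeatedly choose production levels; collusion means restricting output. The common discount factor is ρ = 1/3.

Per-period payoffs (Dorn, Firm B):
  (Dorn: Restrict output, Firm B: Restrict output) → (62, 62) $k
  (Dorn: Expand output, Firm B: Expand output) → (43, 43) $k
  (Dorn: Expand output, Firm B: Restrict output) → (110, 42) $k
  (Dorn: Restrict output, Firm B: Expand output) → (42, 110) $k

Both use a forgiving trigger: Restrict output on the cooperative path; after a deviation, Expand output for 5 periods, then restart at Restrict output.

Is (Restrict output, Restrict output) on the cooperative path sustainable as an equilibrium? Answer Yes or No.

No

IC: ρ+…+ρ^5 ≥ (110−62)/(62−43) = 48/19.
At ρ = 1/3: partial sum = 0.4979 < 2.5263. Cooperation not sustainable.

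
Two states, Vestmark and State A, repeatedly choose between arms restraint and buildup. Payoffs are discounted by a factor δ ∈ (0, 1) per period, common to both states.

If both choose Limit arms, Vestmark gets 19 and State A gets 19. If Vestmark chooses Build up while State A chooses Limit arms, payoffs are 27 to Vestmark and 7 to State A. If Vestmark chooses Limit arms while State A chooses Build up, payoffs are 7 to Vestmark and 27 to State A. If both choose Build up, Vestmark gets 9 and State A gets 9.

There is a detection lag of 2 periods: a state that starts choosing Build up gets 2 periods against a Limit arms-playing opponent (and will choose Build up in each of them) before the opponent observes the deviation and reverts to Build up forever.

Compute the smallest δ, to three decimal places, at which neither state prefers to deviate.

The best deviation is to choose Build up for all 2 undetected periods, earning 27 each, then 9 forever once detected.
Deviation value: 27(1−δ^2)/(1−δ) + 9δ^2/(1−δ); cooperation value: 19/(1−δ).
IC: 19 ≥ 27(1−δ^2) + 9δ^2 = 27 − 18δ^2.
So δ^2 ≥ 8/18 = 4/9, giving δ ≥ (4/9)^(1/2) ≈ 0.667.

0.667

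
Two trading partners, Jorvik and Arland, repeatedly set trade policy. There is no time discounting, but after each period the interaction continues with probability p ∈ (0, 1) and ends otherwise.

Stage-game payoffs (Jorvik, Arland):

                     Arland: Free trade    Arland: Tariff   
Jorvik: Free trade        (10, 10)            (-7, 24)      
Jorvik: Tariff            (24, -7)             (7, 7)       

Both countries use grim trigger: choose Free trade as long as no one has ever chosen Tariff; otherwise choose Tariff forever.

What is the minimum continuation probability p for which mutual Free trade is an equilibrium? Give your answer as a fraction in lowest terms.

14/17

Expected cooperation value is 10 + p·10 + p²·10 + … = 10/(1−p); deviation gives 24 + p·7/(1−p).
10 ≥ 24(1−p) + 7p ⇒ 17p ≥ 14 ⇒ p ≥ 14/17.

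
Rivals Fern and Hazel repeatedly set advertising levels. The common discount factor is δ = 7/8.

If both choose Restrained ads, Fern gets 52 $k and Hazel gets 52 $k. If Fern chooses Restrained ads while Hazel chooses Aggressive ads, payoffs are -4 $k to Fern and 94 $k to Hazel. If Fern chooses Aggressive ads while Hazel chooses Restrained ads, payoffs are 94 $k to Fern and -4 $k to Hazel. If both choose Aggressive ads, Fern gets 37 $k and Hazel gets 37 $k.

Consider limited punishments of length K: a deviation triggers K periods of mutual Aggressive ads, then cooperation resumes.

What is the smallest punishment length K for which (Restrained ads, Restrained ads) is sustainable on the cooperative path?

4

No profitable deviation requires (52−37)(δ+…+δ^K) ≥ 94−52, i.e. δ+…+δ^K ≥ 14/5 ≈ 2.8000.
With δ = 7/8, the partial sums are K=1: 0.8750, K=2: 1.6406, K=3: 2.3105, K=4: 2.8967.
K = 4 is the first length at which the sum reaches 2.8000.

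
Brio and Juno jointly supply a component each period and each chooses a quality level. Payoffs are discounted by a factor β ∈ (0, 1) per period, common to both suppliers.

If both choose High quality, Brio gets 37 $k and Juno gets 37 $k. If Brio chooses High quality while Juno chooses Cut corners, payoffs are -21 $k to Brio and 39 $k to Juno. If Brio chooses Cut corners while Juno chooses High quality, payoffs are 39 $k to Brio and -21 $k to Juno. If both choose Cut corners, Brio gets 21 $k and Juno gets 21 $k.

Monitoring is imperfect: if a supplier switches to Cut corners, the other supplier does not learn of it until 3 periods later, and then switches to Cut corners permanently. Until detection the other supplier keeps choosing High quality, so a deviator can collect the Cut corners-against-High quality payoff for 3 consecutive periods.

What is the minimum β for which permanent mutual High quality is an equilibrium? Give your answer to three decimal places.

0.481

Deviating for the 3 undetected periods gains 39−37 = 2 per period over cooperation, then loses 37−21 = 16 per period forever once punishment starts.
Gain: 2(1 + β + … + β^2); loss: 16·β^3/(1−β).
No profitable deviation ⇔ 2(1−β^3) ≤ 16·β^3, i.e. β^3 ≥ 2/(2+16) = 1/9.
Hence β ≥ (1/9)^(1/3) ≈ 0.481.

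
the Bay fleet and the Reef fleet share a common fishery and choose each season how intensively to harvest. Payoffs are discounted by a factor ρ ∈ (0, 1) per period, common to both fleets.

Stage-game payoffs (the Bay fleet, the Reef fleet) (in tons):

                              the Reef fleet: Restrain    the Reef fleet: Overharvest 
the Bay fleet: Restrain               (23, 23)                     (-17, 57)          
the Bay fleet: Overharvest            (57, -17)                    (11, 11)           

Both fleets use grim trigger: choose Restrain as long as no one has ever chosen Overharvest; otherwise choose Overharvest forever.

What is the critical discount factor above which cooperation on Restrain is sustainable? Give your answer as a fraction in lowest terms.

Cooperation forever yields 23 each period: 23/(1−ρ).
Deviating yields 57 once, then 11 forever: 57 + 11ρ/(1−ρ).
No profitable deviation requires 23/(1−ρ) ≥ 57 + 11ρ/(1−ρ).
Multiplying by (1−ρ): 23 ≥ 57(1−ρ) + 11ρ = 57 − 46ρ.
So 46ρ ≥ 34, i.e. ρ ≥ 34/46 = 17/23.

17/23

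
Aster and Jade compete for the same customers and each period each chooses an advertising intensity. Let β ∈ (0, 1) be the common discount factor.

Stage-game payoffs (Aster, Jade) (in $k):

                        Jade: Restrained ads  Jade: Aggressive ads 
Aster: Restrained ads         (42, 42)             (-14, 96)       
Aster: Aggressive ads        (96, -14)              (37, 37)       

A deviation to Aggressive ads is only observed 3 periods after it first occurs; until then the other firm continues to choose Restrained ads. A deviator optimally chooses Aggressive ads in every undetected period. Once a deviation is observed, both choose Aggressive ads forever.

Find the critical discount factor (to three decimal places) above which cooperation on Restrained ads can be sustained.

The best deviation is to choose Aggressive ads for all 3 undetected periods, earning 96 each, then 37 forever once detected.
Deviation value: 96(1−β^3)/(1−β) + 37β^3/(1−β); cooperation value: 42/(1−β).
IC: 42 ≥ 96(1−β^3) + 37β^3 = 96 − 59β^3.
So β^3 ≥ 54/59, giving β ≥ (54/59)^(1/3) ≈ 0.971.

0.971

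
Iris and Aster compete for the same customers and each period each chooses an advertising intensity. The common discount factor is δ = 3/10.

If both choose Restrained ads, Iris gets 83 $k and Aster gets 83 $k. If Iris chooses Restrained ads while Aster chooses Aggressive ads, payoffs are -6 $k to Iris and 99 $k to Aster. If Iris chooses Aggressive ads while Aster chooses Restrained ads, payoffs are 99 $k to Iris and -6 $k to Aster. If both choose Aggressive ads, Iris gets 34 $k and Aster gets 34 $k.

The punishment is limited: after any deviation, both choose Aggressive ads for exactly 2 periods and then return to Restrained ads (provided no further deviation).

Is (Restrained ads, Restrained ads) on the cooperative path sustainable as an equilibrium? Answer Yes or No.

Comparing payoff streams over the 3 periods until play realigns: cooperate → 83(1+δ+…+δ^2); deviate → 99 + 34(δ+…+δ^2).
Cooperation is sustained iff (83−34)(δ+…+δ^2) ≥ 99−83.
δ+…+δ^2 = 3/10·(1−(3/10)^2)/(1−3/10) = 0.3900, and (99−83)/(83−34) = 0.3265.
0.3900 ≥ 0.3265, so cooperation is sustainable.

Yes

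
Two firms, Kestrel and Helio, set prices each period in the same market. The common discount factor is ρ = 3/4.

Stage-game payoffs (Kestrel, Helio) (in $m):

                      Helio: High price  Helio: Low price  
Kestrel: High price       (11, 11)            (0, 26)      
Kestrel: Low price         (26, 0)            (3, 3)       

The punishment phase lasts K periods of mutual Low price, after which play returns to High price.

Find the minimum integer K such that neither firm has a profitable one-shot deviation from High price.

4

No profitable deviation requires (11−3)(ρ+…+ρ^K) ≥ 26−11, i.e. ρ+…+ρ^K ≥ 15/8 ≈ 1.8750.
With ρ = 3/4, the partial sums are K=1: 0.7500, K=2: 1.3125, K=3: 1.7344, K=4: 2.0508.
K = 4 is the first length at which the sum reaches 1.8750.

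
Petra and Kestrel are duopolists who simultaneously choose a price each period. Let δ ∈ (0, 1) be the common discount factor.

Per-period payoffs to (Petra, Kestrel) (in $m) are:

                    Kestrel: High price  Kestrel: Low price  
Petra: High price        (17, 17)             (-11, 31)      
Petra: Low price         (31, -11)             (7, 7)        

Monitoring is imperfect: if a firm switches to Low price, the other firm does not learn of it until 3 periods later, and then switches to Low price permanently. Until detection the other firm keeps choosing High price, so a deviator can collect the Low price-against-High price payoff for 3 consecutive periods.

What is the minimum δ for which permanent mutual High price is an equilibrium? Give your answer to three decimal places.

0.836

A deviator earns 31 for 3 periods, then 7 forever; cooperating earns 17 forever. Multiplying the IC by (1−δ):
17 ≥ 31(1−δ^3) + 7δ^3, so 24·δ^3 ≥ 14 and δ^3 ≥ 7/12.
δ ≥ (7/12)^(1/3) ≈ 0.836.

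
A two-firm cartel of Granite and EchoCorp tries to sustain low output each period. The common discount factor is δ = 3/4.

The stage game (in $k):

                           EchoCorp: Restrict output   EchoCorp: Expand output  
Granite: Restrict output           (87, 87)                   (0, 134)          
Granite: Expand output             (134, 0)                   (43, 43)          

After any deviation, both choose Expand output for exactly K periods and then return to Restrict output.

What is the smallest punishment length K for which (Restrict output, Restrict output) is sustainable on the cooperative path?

2

No profitable deviation requires (87−43)(δ+…+δ^K) ≥ 134−87, i.e. δ+…+δ^K ≥ 47/44 ≈ 1.0682.
With δ = 3/4, the partial sums are K=1: 0.7500, K=2: 1.3125.
K = 2 is the first length at which the sum reaches 1.0682.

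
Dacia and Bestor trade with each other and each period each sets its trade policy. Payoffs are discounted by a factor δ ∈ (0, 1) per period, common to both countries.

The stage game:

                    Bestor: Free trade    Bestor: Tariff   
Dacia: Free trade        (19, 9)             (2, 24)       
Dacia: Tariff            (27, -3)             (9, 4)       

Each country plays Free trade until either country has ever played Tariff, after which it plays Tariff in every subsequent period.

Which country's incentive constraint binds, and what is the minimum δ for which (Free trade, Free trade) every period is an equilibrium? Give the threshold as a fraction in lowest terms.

Bestor; δ ≥ 3/4

For Dacia: deviation gain 27−19 = 8, per-period punishment loss 19−9 = 10. IC gives δ ≥ 8/18 = 4/9.
For Bestor: gain 15, loss 5 per period, so δ ≥ 15/20 = 3/4.
The tighter constraint is Bestor's, so cooperation needs δ ≥ 3/4.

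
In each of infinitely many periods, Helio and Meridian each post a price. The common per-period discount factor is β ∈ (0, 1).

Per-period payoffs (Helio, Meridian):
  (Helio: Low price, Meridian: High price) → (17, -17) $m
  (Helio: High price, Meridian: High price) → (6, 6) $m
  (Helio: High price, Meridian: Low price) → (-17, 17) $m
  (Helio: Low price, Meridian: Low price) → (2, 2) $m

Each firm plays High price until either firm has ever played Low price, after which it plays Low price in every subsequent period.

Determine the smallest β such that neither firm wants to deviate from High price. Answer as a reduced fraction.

11/15

Cooperation forever yields 6 each period: 6/(1−β).
Deviating yields 17 once, then 2 forever: 17 + 2β/(1−β).
No profitable deviation requires 6/(1−β) ≥ 17 + 2β/(1−β).
Multiplying by (1−β): 6 ≥ 17(1−β) + 2β = 17 − 15β.
So 15β ≥ 11, i.e. β ≥ 11/15.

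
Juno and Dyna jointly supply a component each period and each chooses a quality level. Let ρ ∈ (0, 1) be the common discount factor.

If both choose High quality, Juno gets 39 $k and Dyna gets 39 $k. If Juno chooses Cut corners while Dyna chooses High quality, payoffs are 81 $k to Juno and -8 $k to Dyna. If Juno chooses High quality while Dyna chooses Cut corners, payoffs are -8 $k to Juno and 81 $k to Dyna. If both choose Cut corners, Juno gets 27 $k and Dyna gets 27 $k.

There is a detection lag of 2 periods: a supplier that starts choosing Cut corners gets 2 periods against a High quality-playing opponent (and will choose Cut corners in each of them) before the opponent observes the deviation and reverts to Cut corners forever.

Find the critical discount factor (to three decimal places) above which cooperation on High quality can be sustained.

Deviating for the 2 undetected periods gains 81−39 = 42 per period over cooperation, then loses 39−27 = 12 per period forever once punishment starts.
Gain: 42(1 + ρ + … + ρ^1); loss: 12·ρ^2/(1−ρ).
No profitable deviation ⇔ 42(1−ρ^2) ≤ 12·ρ^2, i.e. ρ^2 ≥ 42/(42+12) = 7/9.
Hence ρ ≥ (7/9)^(1/2) ≈ 0.882.

0.882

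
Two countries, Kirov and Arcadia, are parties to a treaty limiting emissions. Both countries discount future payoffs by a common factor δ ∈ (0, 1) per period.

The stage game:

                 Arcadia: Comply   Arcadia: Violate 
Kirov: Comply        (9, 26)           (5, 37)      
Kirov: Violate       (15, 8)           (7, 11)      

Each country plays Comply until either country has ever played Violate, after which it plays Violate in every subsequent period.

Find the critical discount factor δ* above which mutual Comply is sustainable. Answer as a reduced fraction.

Kirov: cooperation gives 9 each period; deviation gives 15 once then 7 forever.
  9/(1−δ) ≥ 15 + 7δ/(1−δ) ⇒ δ ≥ 6/8 = 3/4.
Arcadia: cooperation gives 26 each period; deviation gives 37 once then 11 forever.
  δ ≥ 11/26.
Both must hold, so the binding constraint is Kirov's: δ ≥ 3/4.

3/4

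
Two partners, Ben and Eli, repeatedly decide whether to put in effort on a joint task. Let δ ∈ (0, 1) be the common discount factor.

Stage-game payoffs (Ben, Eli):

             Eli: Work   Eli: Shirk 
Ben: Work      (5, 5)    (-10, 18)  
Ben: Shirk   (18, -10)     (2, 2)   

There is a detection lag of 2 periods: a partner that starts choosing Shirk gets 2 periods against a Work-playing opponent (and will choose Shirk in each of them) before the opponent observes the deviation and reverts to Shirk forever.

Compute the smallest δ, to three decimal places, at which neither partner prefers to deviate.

0.901

A deviator earns 18 for 2 periods, then 2 forever; cooperating earns 5 forever. Multiplying the IC by (1−δ):
5 ≥ 18(1−δ^2) + 2δ^2, so 16·δ^2 ≥ 13 and δ^2 ≥ 13/16.
δ ≥ (13/16)^(1/2) ≈ 0.901.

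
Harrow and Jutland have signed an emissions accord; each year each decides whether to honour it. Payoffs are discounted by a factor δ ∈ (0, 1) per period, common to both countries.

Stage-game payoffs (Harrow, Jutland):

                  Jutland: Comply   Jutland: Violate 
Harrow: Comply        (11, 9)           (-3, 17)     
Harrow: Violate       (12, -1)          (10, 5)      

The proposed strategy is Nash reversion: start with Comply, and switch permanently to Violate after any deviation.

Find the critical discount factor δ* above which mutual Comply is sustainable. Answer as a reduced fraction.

For Harrow: deviation gain 12−11 = 1, per-period punishment loss 11−10 = 1. IC gives δ ≥ 1/2.
For Jutland: gain 8, loss 4 per period, so δ ≥ 8/12 = 2/3.
The tighter constraint is Jutland's, so cooperation needs δ ≥ 2/3.

2/3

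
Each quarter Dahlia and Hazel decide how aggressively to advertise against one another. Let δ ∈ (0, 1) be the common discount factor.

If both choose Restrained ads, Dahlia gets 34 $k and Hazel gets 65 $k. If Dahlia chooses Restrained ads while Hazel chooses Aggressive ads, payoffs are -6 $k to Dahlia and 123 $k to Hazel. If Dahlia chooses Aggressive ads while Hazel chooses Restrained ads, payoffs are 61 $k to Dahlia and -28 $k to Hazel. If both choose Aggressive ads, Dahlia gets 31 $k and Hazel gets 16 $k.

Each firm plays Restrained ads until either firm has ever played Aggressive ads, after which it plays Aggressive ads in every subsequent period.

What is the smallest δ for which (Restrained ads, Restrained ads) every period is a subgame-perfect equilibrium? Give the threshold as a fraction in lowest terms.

Dahlia's threshold: (61−34)/(61−31) = 9/10.
Hazel's threshold: (123−65)/(123−16) = 58/107.
9/10 > 58/107, so Dahlia binds and δ* = 9/10.

9/10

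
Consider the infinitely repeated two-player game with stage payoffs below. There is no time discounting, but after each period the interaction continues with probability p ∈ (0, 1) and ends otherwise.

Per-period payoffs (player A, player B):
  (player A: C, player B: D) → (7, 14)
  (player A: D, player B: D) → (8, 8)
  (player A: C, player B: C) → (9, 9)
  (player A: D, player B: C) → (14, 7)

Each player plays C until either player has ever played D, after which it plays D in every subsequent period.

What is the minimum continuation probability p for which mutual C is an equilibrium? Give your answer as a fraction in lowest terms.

5/6

With no time discounting, the continuation probability p plays the role of the discount factor.
Grim-trigger IC: 9/(1−p) ≥ 14 + 8p/(1−p) ⇒ p ≥ (14−9)/(14−8) = 5/6.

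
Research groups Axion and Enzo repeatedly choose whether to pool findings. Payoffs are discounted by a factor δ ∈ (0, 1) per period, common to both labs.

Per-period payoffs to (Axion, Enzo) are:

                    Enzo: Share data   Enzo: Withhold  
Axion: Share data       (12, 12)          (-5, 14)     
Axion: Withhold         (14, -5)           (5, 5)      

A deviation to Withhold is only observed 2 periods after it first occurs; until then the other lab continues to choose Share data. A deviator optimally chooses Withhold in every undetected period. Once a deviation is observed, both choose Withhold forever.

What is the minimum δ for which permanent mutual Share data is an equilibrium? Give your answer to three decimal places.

The best deviation is to choose Withhold for all 2 undetected periods, earning 14 each, then 5 forever once detected.
Deviation value: 14(1−δ^2)/(1−δ) + 5δ^2/(1−δ); cooperation value: 12/(1−δ).
IC: 12 ≥ 14(1−δ^2) + 5δ^2 = 14 − 9δ^2.
So δ^2 ≥ 2/9, giving δ ≥ (2/9)^(1/2) ≈ 0.471.

0.471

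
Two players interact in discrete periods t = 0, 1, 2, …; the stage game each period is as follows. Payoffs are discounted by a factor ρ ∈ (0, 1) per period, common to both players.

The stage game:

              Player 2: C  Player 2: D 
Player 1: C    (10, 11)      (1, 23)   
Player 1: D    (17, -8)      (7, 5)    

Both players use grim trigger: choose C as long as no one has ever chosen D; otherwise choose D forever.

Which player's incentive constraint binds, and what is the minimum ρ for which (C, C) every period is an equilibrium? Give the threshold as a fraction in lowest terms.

Player 1; ρ ≥ 7/10

Player 1: cooperation gives 10 each period; deviation gives 17 once then 7 forever.
  10/(1−ρ) ≥ 17 + 7ρ/(1−ρ) ⇒ ρ ≥ 7/10.
Player 2: cooperation gives 11 each period; deviation gives 23 once then 5 forever.
  ρ ≥ 12/18 = 2/3.
Both must hold, so the binding constraint is Player 1's: ρ ≥ 7/10.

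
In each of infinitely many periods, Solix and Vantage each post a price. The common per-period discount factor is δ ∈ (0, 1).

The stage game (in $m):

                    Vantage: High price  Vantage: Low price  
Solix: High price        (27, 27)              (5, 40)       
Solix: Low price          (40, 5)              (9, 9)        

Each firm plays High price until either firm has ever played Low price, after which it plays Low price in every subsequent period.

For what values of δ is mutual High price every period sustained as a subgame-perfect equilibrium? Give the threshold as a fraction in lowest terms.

13/31

Under grim trigger the critical discount factor is (T−C)/(T−P) with T = 40, C = 27, P = 9.
δ* = (40−27)/(40−9) = 13/31.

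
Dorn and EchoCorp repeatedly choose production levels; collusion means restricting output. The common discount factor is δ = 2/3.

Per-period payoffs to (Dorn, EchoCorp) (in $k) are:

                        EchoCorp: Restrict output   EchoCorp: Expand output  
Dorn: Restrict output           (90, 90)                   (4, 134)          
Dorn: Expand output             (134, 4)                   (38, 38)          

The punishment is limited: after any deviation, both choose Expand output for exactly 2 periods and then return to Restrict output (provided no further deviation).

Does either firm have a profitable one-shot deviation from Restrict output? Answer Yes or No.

No

A one-shot deviation gives 134 now, then 38 for 2 periods, then back to 90.
Gain from deviating: (134−90) today; loss: (90−38) in each of the next 2 periods.
No-deviation condition: (90−38)(δ+…+δ^2) ≥ 134−90, i.e. δ+…+δ^2 ≥ 11/13.
At δ = 2/3: δ+…+δ^2 = 1.1111 ≥ 0.8462.
So cooperation is sustainable.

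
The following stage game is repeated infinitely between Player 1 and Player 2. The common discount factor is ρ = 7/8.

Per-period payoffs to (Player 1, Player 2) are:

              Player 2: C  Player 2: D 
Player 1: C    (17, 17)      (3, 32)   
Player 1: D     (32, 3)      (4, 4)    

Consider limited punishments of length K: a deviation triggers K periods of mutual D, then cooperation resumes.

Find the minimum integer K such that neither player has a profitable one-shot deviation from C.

IC: ρ(1−ρ^K)/(1−ρ) ≥ (32−17)/(17−4) = 15/13.
With ρ = 7/8: need 1 − ρ^K ≥ 15/13·(1−7/8)/(7/8), i.e. ρ^K ≤ 0.8352.
Since (7/8)^1 = 0.8750 and (7/8)^2 = 0.7656, the smallest such K is 2.

2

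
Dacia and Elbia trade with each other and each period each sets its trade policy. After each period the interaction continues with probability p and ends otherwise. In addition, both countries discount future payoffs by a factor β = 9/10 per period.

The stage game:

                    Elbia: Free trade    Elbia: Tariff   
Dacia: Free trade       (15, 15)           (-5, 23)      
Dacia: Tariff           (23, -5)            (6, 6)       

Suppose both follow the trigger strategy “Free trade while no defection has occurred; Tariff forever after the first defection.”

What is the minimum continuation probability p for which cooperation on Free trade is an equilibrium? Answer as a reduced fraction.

With continuation probability p and discount β, the effective per-period discount factor is βp.
Grim-trigger IC: βp ≥ (23−15)/(23−6) = 8/17.
So p ≥ (8/17)/(9/10) = 80/153.

80/153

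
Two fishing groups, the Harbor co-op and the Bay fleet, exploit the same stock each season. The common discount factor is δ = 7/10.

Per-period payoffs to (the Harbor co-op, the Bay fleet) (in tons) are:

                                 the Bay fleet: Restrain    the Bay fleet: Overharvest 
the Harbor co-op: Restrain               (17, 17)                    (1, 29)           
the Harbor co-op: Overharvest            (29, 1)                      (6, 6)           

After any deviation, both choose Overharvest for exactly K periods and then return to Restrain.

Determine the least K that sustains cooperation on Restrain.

Need Σ_{k=1}^{K} δ^k ≥ (29−17)/(17−6) = 1.0909 at δ = 7/10.
At K = 1 the sum is 0.7000 < 1.0909; at K = 2 it is 1.1900 ≥ 1.0909.
So the minimum punishment length is K = 2.

2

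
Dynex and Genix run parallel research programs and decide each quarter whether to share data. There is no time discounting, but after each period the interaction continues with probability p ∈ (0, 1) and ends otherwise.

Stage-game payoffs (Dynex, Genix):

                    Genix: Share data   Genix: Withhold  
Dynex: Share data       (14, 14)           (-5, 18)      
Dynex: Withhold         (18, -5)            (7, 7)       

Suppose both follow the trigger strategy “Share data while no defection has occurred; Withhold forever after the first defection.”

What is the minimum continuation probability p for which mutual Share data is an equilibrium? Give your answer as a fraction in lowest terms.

With no time discounting, the continuation probability p plays the role of the discount factor.
Grim-trigger IC: 14/(1−p) ≥ 18 + 7p/(1−p) ⇒ p ≥ (18−14)/(18−7) = 4/11.

4/11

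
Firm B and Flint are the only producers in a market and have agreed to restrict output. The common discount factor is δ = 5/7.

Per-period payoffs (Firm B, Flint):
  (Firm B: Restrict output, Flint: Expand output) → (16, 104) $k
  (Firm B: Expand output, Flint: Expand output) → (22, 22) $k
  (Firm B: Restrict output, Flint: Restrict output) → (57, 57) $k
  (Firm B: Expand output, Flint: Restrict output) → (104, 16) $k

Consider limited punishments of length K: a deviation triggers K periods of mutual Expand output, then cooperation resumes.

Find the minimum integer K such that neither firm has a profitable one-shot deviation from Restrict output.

IC: δ(1−δ^K)/(1−δ) ≥ (104−57)/(57−22) = 47/35.
With δ = 5/7: need 1 − δ^K ≥ 47/35·(1−5/7)/(5/7), i.e. δ^K ≤ 0.4629.
Since (5/7)^2 = 0.5102 and (5/7)^3 = 0.3644, the smallest such K is 3.

3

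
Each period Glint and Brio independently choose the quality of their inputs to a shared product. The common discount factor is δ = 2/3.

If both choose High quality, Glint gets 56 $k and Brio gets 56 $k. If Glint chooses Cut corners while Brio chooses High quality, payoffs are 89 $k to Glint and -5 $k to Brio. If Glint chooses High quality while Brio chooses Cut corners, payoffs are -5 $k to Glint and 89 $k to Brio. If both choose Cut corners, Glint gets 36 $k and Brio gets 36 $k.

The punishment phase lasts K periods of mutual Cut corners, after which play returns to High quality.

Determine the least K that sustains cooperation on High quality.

IC: δ(1−δ^K)/(1−δ) ≥ (89−56)/(56−36) = 33/20.
With δ = 2/3: need 1 − δ^K ≥ 33/20·(1−2/3)/(2/3), i.e. δ^K ≤ 0.1750.
Since (2/3)^4 = 0.1975 and (2/3)^5 = 0.1317, the smallest such K is 5.

5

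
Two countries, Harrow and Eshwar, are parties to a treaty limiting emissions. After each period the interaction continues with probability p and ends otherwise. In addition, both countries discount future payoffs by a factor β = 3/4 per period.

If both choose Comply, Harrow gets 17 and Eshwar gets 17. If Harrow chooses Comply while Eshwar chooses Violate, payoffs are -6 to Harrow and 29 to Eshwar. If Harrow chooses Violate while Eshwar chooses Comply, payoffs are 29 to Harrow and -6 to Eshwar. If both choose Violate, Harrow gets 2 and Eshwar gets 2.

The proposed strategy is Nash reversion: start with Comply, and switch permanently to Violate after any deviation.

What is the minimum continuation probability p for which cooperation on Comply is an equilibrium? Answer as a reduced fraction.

Expected continuation weight on next period's payoff is β·p = 3/4·p, which plays the role of the discount factor.
Cooperation requires 3/4·p ≥ (29−17)/(29−2) = 4/9, hence p ≥ 16/27.

16/27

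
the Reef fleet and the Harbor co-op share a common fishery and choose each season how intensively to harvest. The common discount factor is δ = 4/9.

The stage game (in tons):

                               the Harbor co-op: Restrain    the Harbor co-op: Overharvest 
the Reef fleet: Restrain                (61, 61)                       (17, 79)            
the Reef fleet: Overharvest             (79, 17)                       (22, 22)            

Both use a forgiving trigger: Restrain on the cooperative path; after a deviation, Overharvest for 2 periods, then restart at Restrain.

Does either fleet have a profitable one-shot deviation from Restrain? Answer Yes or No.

No

IC: δ+…+δ^2 ≥ (79−61)/(61−22) = 6/13.
At δ = 4/9: partial sum = 0.6420 ≥ 0.4615. Cooperation sustainable.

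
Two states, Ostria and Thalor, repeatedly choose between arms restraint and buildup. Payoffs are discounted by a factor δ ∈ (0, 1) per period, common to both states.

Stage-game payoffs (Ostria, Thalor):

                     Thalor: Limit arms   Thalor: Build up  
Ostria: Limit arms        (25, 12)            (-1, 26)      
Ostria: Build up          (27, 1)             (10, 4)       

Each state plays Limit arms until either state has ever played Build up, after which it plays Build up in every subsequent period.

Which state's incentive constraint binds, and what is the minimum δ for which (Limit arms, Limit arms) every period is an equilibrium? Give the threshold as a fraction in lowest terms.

Ostria: cooperation gives 25 each period; deviation gives 27 once then 10 forever.
  25/(1−δ) ≥ 27 + 10δ/(1−δ) ⇒ δ ≥ 2/17.
Thalor: cooperation gives 12 each period; deviation gives 26 once then 4 forever.
  δ ≥ 14/22 = 7/11.
Both must hold, so the binding constraint is Thalor's: δ ≥ 7/11.

Thalor; δ ≥ 7/11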